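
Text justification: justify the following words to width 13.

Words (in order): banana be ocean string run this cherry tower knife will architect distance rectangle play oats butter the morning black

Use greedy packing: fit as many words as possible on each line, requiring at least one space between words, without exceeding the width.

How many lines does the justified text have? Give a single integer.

Line 1: ['banana', 'be'] (min_width=9, slack=4)
Line 2: ['ocean', 'string'] (min_width=12, slack=1)
Line 3: ['run', 'this'] (min_width=8, slack=5)
Line 4: ['cherry', 'tower'] (min_width=12, slack=1)
Line 5: ['knife', 'will'] (min_width=10, slack=3)
Line 6: ['architect'] (min_width=9, slack=4)
Line 7: ['distance'] (min_width=8, slack=5)
Line 8: ['rectangle'] (min_width=9, slack=4)
Line 9: ['play', 'oats'] (min_width=9, slack=4)
Line 10: ['butter', 'the'] (min_width=10, slack=3)
Line 11: ['morning', 'black'] (min_width=13, slack=0)
Total lines: 11

Answer: 11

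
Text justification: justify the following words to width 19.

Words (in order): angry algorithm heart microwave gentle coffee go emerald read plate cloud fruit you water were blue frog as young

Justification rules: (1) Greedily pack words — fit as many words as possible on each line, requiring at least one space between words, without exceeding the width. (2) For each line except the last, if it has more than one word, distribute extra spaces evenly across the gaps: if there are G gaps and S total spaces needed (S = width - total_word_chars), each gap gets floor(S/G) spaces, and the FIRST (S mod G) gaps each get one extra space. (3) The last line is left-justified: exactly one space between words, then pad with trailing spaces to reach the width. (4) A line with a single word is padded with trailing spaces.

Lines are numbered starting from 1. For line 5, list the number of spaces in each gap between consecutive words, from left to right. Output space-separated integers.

Answer: 3 3

Derivation:
Line 1: ['angry', 'algorithm'] (min_width=15, slack=4)
Line 2: ['heart', 'microwave'] (min_width=15, slack=4)
Line 3: ['gentle', 'coffee', 'go'] (min_width=16, slack=3)
Line 4: ['emerald', 'read', 'plate'] (min_width=18, slack=1)
Line 5: ['cloud', 'fruit', 'you'] (min_width=15, slack=4)
Line 6: ['water', 'were', 'blue'] (min_width=15, slack=4)
Line 7: ['frog', 'as', 'young'] (min_width=13, slack=6)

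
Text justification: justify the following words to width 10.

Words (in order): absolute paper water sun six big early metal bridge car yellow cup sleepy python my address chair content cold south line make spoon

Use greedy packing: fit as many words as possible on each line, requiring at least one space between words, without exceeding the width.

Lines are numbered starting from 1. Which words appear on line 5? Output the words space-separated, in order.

Answer: early

Derivation:
Line 1: ['absolute'] (min_width=8, slack=2)
Line 2: ['paper'] (min_width=5, slack=5)
Line 3: ['water', 'sun'] (min_width=9, slack=1)
Line 4: ['six', 'big'] (min_width=7, slack=3)
Line 5: ['early'] (min_width=5, slack=5)
Line 6: ['metal'] (min_width=5, slack=5)
Line 7: ['bridge', 'car'] (min_width=10, slack=0)
Line 8: ['yellow', 'cup'] (min_width=10, slack=0)
Line 9: ['sleepy'] (min_width=6, slack=4)
Line 10: ['python', 'my'] (min_width=9, slack=1)
Line 11: ['address'] (min_width=7, slack=3)
Line 12: ['chair'] (min_width=5, slack=5)
Line 13: ['content'] (min_width=7, slack=3)
Line 14: ['cold', 'south'] (min_width=10, slack=0)
Line 15: ['line', 'make'] (min_width=9, slack=1)
Line 16: ['spoon'] (min_width=5, slack=5)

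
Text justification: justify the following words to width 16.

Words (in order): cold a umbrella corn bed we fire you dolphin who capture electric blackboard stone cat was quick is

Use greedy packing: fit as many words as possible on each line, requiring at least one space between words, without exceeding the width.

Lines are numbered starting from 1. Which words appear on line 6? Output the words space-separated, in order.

Answer: cat was quick is

Derivation:
Line 1: ['cold', 'a', 'umbrella'] (min_width=15, slack=1)
Line 2: ['corn', 'bed', 'we', 'fire'] (min_width=16, slack=0)
Line 3: ['you', 'dolphin', 'who'] (min_width=15, slack=1)
Line 4: ['capture', 'electric'] (min_width=16, slack=0)
Line 5: ['blackboard', 'stone'] (min_width=16, slack=0)
Line 6: ['cat', 'was', 'quick', 'is'] (min_width=16, slack=0)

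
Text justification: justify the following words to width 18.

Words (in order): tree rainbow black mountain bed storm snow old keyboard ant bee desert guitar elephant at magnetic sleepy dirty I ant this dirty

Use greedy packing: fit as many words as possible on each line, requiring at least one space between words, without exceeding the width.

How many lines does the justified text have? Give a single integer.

Line 1: ['tree', 'rainbow', 'black'] (min_width=18, slack=0)
Line 2: ['mountain', 'bed', 'storm'] (min_width=18, slack=0)
Line 3: ['snow', 'old', 'keyboard'] (min_width=17, slack=1)
Line 4: ['ant', 'bee', 'desert'] (min_width=14, slack=4)
Line 5: ['guitar', 'elephant', 'at'] (min_width=18, slack=0)
Line 6: ['magnetic', 'sleepy'] (min_width=15, slack=3)
Line 7: ['dirty', 'I', 'ant', 'this'] (min_width=16, slack=2)
Line 8: ['dirty'] (min_width=5, slack=13)
Total lines: 8

Answer: 8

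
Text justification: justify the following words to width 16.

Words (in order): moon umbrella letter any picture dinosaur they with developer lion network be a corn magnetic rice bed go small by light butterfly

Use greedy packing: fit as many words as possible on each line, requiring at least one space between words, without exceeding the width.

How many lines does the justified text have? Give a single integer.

Line 1: ['moon', 'umbrella'] (min_width=13, slack=3)
Line 2: ['letter', 'any'] (min_width=10, slack=6)
Line 3: ['picture', 'dinosaur'] (min_width=16, slack=0)
Line 4: ['they', 'with'] (min_width=9, slack=7)
Line 5: ['developer', 'lion'] (min_width=14, slack=2)
Line 6: ['network', 'be', 'a'] (min_width=12, slack=4)
Line 7: ['corn', 'magnetic'] (min_width=13, slack=3)
Line 8: ['rice', 'bed', 'go'] (min_width=11, slack=5)
Line 9: ['small', 'by', 'light'] (min_width=14, slack=2)
Line 10: ['butterfly'] (min_width=9, slack=7)
Total lines: 10

Answer: 10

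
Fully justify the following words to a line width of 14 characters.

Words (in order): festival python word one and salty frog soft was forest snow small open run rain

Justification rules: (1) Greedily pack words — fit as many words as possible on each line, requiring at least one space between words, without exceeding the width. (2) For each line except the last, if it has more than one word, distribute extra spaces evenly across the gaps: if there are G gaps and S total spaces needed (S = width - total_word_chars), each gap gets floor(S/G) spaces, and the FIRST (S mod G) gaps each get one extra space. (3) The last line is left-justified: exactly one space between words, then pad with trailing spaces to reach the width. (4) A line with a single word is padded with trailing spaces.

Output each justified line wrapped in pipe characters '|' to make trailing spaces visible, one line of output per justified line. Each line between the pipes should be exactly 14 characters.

Answer: |festival      |
|python    word|
|one  and salty|
|frog  soft was|
|forest    snow|
|small open run|
|rain          |

Derivation:
Line 1: ['festival'] (min_width=8, slack=6)
Line 2: ['python', 'word'] (min_width=11, slack=3)
Line 3: ['one', 'and', 'salty'] (min_width=13, slack=1)
Line 4: ['frog', 'soft', 'was'] (min_width=13, slack=1)
Line 5: ['forest', 'snow'] (min_width=11, slack=3)
Line 6: ['small', 'open', 'run'] (min_width=14, slack=0)
Line 7: ['rain'] (min_width=4, slack=10)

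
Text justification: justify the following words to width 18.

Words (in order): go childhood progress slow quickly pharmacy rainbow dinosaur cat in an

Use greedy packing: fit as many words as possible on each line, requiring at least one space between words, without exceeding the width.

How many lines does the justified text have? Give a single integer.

Answer: 5

Derivation:
Line 1: ['go', 'childhood'] (min_width=12, slack=6)
Line 2: ['progress', 'slow'] (min_width=13, slack=5)
Line 3: ['quickly', 'pharmacy'] (min_width=16, slack=2)
Line 4: ['rainbow', 'dinosaur'] (min_width=16, slack=2)
Line 5: ['cat', 'in', 'an'] (min_width=9, slack=9)
Total lines: 5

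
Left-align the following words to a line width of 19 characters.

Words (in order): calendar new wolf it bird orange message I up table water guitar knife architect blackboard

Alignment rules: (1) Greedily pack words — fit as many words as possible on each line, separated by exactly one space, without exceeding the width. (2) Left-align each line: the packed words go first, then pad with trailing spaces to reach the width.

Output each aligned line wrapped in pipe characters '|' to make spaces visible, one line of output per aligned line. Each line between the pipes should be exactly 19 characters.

Line 1: ['calendar', 'new', 'wolf'] (min_width=17, slack=2)
Line 2: ['it', 'bird', 'orange'] (min_width=14, slack=5)
Line 3: ['message', 'I', 'up', 'table'] (min_width=18, slack=1)
Line 4: ['water', 'guitar', 'knife'] (min_width=18, slack=1)
Line 5: ['architect'] (min_width=9, slack=10)
Line 6: ['blackboard'] (min_width=10, slack=9)

Answer: |calendar new wolf  |
|it bird orange     |
|message I up table |
|water guitar knife |
|architect          |
|blackboard         |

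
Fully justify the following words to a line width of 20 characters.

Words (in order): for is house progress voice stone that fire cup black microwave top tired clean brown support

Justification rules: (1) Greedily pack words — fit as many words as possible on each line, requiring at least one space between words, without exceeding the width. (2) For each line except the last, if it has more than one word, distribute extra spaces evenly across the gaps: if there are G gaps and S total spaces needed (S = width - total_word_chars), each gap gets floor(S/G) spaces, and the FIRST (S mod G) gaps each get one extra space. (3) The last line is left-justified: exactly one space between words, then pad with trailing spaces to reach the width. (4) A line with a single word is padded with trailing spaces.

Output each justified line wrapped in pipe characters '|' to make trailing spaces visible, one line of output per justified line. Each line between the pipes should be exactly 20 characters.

Line 1: ['for', 'is', 'house'] (min_width=12, slack=8)
Line 2: ['progress', 'voice', 'stone'] (min_width=20, slack=0)
Line 3: ['that', 'fire', 'cup', 'black'] (min_width=19, slack=1)
Line 4: ['microwave', 'top', 'tired'] (min_width=19, slack=1)
Line 5: ['clean', 'brown', 'support'] (min_width=19, slack=1)

Answer: |for     is     house|
|progress voice stone|
|that  fire cup black|
|microwave  top tired|
|clean brown support |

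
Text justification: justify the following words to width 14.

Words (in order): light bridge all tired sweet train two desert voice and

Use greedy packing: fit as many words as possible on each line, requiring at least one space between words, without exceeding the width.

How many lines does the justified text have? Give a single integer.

Answer: 5

Derivation:
Line 1: ['light', 'bridge'] (min_width=12, slack=2)
Line 2: ['all', 'tired'] (min_width=9, slack=5)
Line 3: ['sweet', 'train'] (min_width=11, slack=3)
Line 4: ['two', 'desert'] (min_width=10, slack=4)
Line 5: ['voice', 'and'] (min_width=9, slack=5)
Total lines: 5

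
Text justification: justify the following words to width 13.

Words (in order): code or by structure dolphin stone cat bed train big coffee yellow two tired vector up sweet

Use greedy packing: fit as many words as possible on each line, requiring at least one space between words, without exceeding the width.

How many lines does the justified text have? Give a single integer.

Line 1: ['code', 'or', 'by'] (min_width=10, slack=3)
Line 2: ['structure'] (min_width=9, slack=4)
Line 3: ['dolphin', 'stone'] (min_width=13, slack=0)
Line 4: ['cat', 'bed', 'train'] (min_width=13, slack=0)
Line 5: ['big', 'coffee'] (min_width=10, slack=3)
Line 6: ['yellow', 'two'] (min_width=10, slack=3)
Line 7: ['tired', 'vector'] (min_width=12, slack=1)
Line 8: ['up', 'sweet'] (min_width=8, slack=5)
Total lines: 8

Answer: 8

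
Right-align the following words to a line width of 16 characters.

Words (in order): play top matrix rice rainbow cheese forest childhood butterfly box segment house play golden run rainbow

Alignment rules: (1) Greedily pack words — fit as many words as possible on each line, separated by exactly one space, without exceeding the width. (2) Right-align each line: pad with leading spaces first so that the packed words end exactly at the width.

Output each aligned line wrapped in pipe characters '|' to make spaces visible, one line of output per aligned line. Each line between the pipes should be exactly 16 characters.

Answer: | play top matrix|
|    rice rainbow|
|   cheese forest|
|       childhood|
|   butterfly box|
|   segment house|
| play golden run|
|         rainbow|

Derivation:
Line 1: ['play', 'top', 'matrix'] (min_width=15, slack=1)
Line 2: ['rice', 'rainbow'] (min_width=12, slack=4)
Line 3: ['cheese', 'forest'] (min_width=13, slack=3)
Line 4: ['childhood'] (min_width=9, slack=7)
Line 5: ['butterfly', 'box'] (min_width=13, slack=3)
Line 6: ['segment', 'house'] (min_width=13, slack=3)
Line 7: ['play', 'golden', 'run'] (min_width=15, slack=1)
Line 8: ['rainbow'] (min_width=7, slack=9)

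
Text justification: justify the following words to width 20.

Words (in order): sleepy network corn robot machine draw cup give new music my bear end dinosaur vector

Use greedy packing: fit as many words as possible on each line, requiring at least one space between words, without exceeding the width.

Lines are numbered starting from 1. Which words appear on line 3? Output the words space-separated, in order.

Answer: cup give new music

Derivation:
Line 1: ['sleepy', 'network', 'corn'] (min_width=19, slack=1)
Line 2: ['robot', 'machine', 'draw'] (min_width=18, slack=2)
Line 3: ['cup', 'give', 'new', 'music'] (min_width=18, slack=2)
Line 4: ['my', 'bear', 'end', 'dinosaur'] (min_width=20, slack=0)
Line 5: ['vector'] (min_width=6, slack=14)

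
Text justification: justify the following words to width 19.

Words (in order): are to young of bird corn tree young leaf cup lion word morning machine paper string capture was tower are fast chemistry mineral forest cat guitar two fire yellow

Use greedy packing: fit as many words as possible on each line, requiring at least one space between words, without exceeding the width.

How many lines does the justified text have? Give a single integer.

Answer: 10

Derivation:
Line 1: ['are', 'to', 'young', 'of'] (min_width=15, slack=4)
Line 2: ['bird', 'corn', 'tree'] (min_width=14, slack=5)
Line 3: ['young', 'leaf', 'cup', 'lion'] (min_width=19, slack=0)
Line 4: ['word', 'morning'] (min_width=12, slack=7)
Line 5: ['machine', 'paper'] (min_width=13, slack=6)
Line 6: ['string', 'capture', 'was'] (min_width=18, slack=1)
Line 7: ['tower', 'are', 'fast'] (min_width=14, slack=5)
Line 8: ['chemistry', 'mineral'] (min_width=17, slack=2)
Line 9: ['forest', 'cat', 'guitar'] (min_width=17, slack=2)
Line 10: ['two', 'fire', 'yellow'] (min_width=15, slack=4)
Total lines: 10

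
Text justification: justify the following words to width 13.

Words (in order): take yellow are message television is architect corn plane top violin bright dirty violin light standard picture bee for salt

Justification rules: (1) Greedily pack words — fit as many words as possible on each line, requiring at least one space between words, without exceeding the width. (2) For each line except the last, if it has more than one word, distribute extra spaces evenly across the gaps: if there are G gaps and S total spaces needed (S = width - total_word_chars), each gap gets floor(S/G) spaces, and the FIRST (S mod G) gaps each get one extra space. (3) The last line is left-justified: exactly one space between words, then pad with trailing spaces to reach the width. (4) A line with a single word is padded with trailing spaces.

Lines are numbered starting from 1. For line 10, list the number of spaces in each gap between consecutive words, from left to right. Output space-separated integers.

Answer: 3

Derivation:
Line 1: ['take', 'yellow'] (min_width=11, slack=2)
Line 2: ['are', 'message'] (min_width=11, slack=2)
Line 3: ['television', 'is'] (min_width=13, slack=0)
Line 4: ['architect'] (min_width=9, slack=4)
Line 5: ['corn', 'plane'] (min_width=10, slack=3)
Line 6: ['top', 'violin'] (min_width=10, slack=3)
Line 7: ['bright', 'dirty'] (min_width=12, slack=1)
Line 8: ['violin', 'light'] (min_width=12, slack=1)
Line 9: ['standard'] (min_width=8, slack=5)
Line 10: ['picture', 'bee'] (min_width=11, slack=2)
Line 11: ['for', 'salt'] (min_width=8, slack=5)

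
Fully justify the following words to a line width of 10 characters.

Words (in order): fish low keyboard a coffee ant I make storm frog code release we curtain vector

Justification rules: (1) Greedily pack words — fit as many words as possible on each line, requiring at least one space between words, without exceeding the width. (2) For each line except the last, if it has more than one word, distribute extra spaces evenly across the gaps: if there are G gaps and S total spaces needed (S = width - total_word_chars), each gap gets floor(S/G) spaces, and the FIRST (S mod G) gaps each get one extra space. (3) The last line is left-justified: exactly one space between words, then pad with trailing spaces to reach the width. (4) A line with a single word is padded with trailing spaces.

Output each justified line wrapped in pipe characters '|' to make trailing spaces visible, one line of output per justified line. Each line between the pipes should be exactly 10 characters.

Line 1: ['fish', 'low'] (min_width=8, slack=2)
Line 2: ['keyboard', 'a'] (min_width=10, slack=0)
Line 3: ['coffee', 'ant'] (min_width=10, slack=0)
Line 4: ['I', 'make'] (min_width=6, slack=4)
Line 5: ['storm', 'frog'] (min_width=10, slack=0)
Line 6: ['code'] (min_width=4, slack=6)
Line 7: ['release', 'we'] (min_width=10, slack=0)
Line 8: ['curtain'] (min_width=7, slack=3)
Line 9: ['vector'] (min_width=6, slack=4)

Answer: |fish   low|
|keyboard a|
|coffee ant|
|I     make|
|storm frog|
|code      |
|release we|
|curtain   |
|vector    |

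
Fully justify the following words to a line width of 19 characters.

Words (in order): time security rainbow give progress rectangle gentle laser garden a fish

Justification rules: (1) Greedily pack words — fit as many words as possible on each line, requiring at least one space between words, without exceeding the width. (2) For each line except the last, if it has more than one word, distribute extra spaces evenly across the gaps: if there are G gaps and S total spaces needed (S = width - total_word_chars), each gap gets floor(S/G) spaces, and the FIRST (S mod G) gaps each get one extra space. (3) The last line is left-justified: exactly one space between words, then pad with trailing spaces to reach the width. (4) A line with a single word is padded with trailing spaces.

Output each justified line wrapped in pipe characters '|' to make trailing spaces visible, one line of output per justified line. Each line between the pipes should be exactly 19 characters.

Answer: |time       security|
|rainbow        give|
|progress  rectangle|
|gentle laser garden|
|a fish             |

Derivation:
Line 1: ['time', 'security'] (min_width=13, slack=6)
Line 2: ['rainbow', 'give'] (min_width=12, slack=7)
Line 3: ['progress', 'rectangle'] (min_width=18, slack=1)
Line 4: ['gentle', 'laser', 'garden'] (min_width=19, slack=0)
Line 5: ['a', 'fish'] (min_width=6, slack=13)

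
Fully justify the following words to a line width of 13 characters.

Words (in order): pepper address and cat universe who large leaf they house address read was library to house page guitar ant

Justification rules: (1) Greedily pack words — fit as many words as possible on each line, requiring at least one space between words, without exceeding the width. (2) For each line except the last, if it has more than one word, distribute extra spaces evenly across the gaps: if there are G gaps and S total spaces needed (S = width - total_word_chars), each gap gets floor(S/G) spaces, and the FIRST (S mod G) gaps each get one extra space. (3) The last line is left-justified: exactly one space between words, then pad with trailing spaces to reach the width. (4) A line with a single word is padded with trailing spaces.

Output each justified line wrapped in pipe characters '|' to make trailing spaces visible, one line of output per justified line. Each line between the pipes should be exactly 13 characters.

Line 1: ['pepper'] (min_width=6, slack=7)
Line 2: ['address', 'and'] (min_width=11, slack=2)
Line 3: ['cat', 'universe'] (min_width=12, slack=1)
Line 4: ['who', 'large'] (min_width=9, slack=4)
Line 5: ['leaf', 'they'] (min_width=9, slack=4)
Line 6: ['house', 'address'] (min_width=13, slack=0)
Line 7: ['read', 'was'] (min_width=8, slack=5)
Line 8: ['library', 'to'] (min_width=10, slack=3)
Line 9: ['house', 'page'] (min_width=10, slack=3)
Line 10: ['guitar', 'ant'] (min_width=10, slack=3)

Answer: |pepper       |
|address   and|
|cat  universe|
|who     large|
|leaf     they|
|house address|
|read      was|
|library    to|
|house    page|
|guitar ant   |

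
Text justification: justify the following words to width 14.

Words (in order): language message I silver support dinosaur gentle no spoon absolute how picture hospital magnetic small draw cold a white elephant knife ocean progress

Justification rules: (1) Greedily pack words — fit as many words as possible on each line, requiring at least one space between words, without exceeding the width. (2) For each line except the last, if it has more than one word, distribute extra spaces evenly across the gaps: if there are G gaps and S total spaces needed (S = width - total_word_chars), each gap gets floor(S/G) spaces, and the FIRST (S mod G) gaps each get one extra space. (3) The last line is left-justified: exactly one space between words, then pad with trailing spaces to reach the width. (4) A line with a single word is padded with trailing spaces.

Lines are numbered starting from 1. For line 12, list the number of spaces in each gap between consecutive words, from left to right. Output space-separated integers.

Line 1: ['language'] (min_width=8, slack=6)
Line 2: ['message', 'I'] (min_width=9, slack=5)
Line 3: ['silver', 'support'] (min_width=14, slack=0)
Line 4: ['dinosaur'] (min_width=8, slack=6)
Line 5: ['gentle', 'no'] (min_width=9, slack=5)
Line 6: ['spoon', 'absolute'] (min_width=14, slack=0)
Line 7: ['how', 'picture'] (min_width=11, slack=3)
Line 8: ['hospital'] (min_width=8, slack=6)
Line 9: ['magnetic', 'small'] (min_width=14, slack=0)
Line 10: ['draw', 'cold', 'a'] (min_width=11, slack=3)
Line 11: ['white', 'elephant'] (min_width=14, slack=0)
Line 12: ['knife', 'ocean'] (min_width=11, slack=3)
Line 13: ['progress'] (min_width=8, slack=6)

Answer: 4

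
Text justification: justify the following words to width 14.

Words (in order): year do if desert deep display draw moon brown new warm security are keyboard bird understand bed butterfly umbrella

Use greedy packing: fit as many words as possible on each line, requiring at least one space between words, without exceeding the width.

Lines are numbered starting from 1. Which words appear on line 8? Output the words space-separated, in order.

Answer: understand bed

Derivation:
Line 1: ['year', 'do', 'if'] (min_width=10, slack=4)
Line 2: ['desert', 'deep'] (min_width=11, slack=3)
Line 3: ['display', 'draw'] (min_width=12, slack=2)
Line 4: ['moon', 'brown', 'new'] (min_width=14, slack=0)
Line 5: ['warm', 'security'] (min_width=13, slack=1)
Line 6: ['are', 'keyboard'] (min_width=12, slack=2)
Line 7: ['bird'] (min_width=4, slack=10)
Line 8: ['understand', 'bed'] (min_width=14, slack=0)
Line 9: ['butterfly'] (min_width=9, slack=5)
Line 10: ['umbrella'] (min_width=8, slack=6)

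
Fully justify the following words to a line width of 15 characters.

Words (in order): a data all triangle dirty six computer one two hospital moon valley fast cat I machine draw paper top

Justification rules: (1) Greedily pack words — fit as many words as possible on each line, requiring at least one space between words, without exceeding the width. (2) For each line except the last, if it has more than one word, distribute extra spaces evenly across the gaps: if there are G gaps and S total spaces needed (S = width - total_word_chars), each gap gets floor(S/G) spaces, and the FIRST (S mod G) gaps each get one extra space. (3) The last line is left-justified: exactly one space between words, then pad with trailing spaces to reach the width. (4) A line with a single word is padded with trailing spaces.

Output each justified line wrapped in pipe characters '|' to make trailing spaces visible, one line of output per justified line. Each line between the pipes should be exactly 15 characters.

Answer: |a    data   all|
|triangle  dirty|
|six    computer|
|one         two|
|hospital   moon|
|valley fast cat|
|I  machine draw|
|paper top      |

Derivation:
Line 1: ['a', 'data', 'all'] (min_width=10, slack=5)
Line 2: ['triangle', 'dirty'] (min_width=14, slack=1)
Line 3: ['six', 'computer'] (min_width=12, slack=3)
Line 4: ['one', 'two'] (min_width=7, slack=8)
Line 5: ['hospital', 'moon'] (min_width=13, slack=2)
Line 6: ['valley', 'fast', 'cat'] (min_width=15, slack=0)
Line 7: ['I', 'machine', 'draw'] (min_width=14, slack=1)
Line 8: ['paper', 'top'] (min_width=9, slack=6)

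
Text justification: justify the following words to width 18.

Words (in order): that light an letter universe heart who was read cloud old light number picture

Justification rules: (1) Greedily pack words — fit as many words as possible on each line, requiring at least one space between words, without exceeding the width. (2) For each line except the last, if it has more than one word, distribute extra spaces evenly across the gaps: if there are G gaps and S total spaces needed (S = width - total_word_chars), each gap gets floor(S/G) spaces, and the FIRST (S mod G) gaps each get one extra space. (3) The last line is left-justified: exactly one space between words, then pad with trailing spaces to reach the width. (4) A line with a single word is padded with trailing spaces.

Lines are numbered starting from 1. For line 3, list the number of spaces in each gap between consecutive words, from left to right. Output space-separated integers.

Line 1: ['that', 'light', 'an'] (min_width=13, slack=5)
Line 2: ['letter', 'universe'] (min_width=15, slack=3)
Line 3: ['heart', 'who', 'was', 'read'] (min_width=18, slack=0)
Line 4: ['cloud', 'old', 'light'] (min_width=15, slack=3)
Line 5: ['number', 'picture'] (min_width=14, slack=4)

Answer: 1 1 1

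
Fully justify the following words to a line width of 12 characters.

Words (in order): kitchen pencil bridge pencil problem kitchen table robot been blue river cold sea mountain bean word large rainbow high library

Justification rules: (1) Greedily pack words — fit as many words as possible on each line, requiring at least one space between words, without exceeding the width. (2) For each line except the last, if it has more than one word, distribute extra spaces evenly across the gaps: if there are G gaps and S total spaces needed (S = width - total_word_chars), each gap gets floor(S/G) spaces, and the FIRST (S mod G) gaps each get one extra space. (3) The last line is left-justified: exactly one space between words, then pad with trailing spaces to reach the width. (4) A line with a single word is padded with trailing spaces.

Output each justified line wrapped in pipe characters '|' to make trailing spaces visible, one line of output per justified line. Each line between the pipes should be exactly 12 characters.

Answer: |kitchen     |
|pencil      |
|bridge      |
|pencil      |
|problem     |
|kitchen     |
|table  robot|
|been    blue|
|river   cold|
|sea mountain|
|bean    word|
|large       |
|rainbow high|
|library     |

Derivation:
Line 1: ['kitchen'] (min_width=7, slack=5)
Line 2: ['pencil'] (min_width=6, slack=6)
Line 3: ['bridge'] (min_width=6, slack=6)
Line 4: ['pencil'] (min_width=6, slack=6)
Line 5: ['problem'] (min_width=7, slack=5)
Line 6: ['kitchen'] (min_width=7, slack=5)
Line 7: ['table', 'robot'] (min_width=11, slack=1)
Line 8: ['been', 'blue'] (min_width=9, slack=3)
Line 9: ['river', 'cold'] (min_width=10, slack=2)
Line 10: ['sea', 'mountain'] (min_width=12, slack=0)
Line 11: ['bean', 'word'] (min_width=9, slack=3)
Line 12: ['large'] (min_width=5, slack=7)
Line 13: ['rainbow', 'high'] (min_width=12, slack=0)
Line 14: ['library'] (min_width=7, slack=5)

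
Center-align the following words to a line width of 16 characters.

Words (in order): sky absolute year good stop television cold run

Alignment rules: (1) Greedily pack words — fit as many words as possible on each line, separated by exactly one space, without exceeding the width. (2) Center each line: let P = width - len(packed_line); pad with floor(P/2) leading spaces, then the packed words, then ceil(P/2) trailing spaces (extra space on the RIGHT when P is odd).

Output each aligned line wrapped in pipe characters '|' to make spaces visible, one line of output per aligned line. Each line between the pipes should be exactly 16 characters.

Answer: |  sky absolute  |
| year good stop |
|television cold |
|      run       |

Derivation:
Line 1: ['sky', 'absolute'] (min_width=12, slack=4)
Line 2: ['year', 'good', 'stop'] (min_width=14, slack=2)
Line 3: ['television', 'cold'] (min_width=15, slack=1)
Line 4: ['run'] (min_width=3, slack=13)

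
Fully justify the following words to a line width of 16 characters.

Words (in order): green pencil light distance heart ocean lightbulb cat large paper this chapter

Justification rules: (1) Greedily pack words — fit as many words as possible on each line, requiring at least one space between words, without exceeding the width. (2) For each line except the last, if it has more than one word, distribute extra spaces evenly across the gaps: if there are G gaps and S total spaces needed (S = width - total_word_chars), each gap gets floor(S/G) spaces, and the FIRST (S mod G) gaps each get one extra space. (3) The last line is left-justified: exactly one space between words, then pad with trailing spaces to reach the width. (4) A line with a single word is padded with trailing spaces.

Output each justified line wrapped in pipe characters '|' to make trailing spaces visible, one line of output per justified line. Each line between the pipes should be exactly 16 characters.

Line 1: ['green', 'pencil'] (min_width=12, slack=4)
Line 2: ['light', 'distance'] (min_width=14, slack=2)
Line 3: ['heart', 'ocean'] (min_width=11, slack=5)
Line 4: ['lightbulb', 'cat'] (min_width=13, slack=3)
Line 5: ['large', 'paper', 'this'] (min_width=16, slack=0)
Line 6: ['chapter'] (min_width=7, slack=9)

Answer: |green     pencil|
|light   distance|
|heart      ocean|
|lightbulb    cat|
|large paper this|
|chapter         |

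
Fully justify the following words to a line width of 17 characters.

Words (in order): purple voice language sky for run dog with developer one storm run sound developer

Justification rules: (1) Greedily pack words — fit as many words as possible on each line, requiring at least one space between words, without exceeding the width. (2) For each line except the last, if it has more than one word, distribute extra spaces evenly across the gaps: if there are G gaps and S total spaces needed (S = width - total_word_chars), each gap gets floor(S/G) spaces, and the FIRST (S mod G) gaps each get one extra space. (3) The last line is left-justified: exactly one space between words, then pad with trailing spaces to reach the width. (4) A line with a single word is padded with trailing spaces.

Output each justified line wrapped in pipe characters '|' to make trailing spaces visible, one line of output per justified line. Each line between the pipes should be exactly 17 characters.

Answer: |purple      voice|
|language  sky for|
|run    dog   with|
|developer     one|
|storm  run  sound|
|developer        |

Derivation:
Line 1: ['purple', 'voice'] (min_width=12, slack=5)
Line 2: ['language', 'sky', 'for'] (min_width=16, slack=1)
Line 3: ['run', 'dog', 'with'] (min_width=12, slack=5)
Line 4: ['developer', 'one'] (min_width=13, slack=4)
Line 5: ['storm', 'run', 'sound'] (min_width=15, slack=2)
Line 6: ['developer'] (min_width=9, slack=8)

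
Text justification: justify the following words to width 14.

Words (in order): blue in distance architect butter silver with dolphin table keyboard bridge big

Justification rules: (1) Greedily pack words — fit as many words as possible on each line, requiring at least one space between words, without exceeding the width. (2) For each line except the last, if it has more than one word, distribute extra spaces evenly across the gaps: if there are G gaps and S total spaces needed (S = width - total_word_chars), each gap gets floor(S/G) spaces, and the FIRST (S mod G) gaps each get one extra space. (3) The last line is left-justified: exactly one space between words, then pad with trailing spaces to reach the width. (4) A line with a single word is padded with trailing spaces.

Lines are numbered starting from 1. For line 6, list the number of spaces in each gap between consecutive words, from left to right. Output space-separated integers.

Line 1: ['blue', 'in'] (min_width=7, slack=7)
Line 2: ['distance'] (min_width=8, slack=6)
Line 3: ['architect'] (min_width=9, slack=5)
Line 4: ['butter', 'silver'] (min_width=13, slack=1)
Line 5: ['with', 'dolphin'] (min_width=12, slack=2)
Line 6: ['table', 'keyboard'] (min_width=14, slack=0)
Line 7: ['bridge', 'big'] (min_width=10, slack=4)

Answer: 1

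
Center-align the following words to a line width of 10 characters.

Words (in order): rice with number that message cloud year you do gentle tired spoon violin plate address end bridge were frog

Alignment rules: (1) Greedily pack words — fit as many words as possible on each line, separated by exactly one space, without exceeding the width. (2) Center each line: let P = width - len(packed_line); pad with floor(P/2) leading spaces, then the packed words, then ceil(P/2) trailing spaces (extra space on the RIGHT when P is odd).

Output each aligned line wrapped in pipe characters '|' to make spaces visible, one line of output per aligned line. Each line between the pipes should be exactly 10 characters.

Line 1: ['rice', 'with'] (min_width=9, slack=1)
Line 2: ['number'] (min_width=6, slack=4)
Line 3: ['that'] (min_width=4, slack=6)
Line 4: ['message'] (min_width=7, slack=3)
Line 5: ['cloud', 'year'] (min_width=10, slack=0)
Line 6: ['you', 'do'] (min_width=6, slack=4)
Line 7: ['gentle'] (min_width=6, slack=4)
Line 8: ['tired'] (min_width=5, slack=5)
Line 9: ['spoon'] (min_width=5, slack=5)
Line 10: ['violin'] (min_width=6, slack=4)
Line 11: ['plate'] (min_width=5, slack=5)
Line 12: ['address'] (min_width=7, slack=3)
Line 13: ['end', 'bridge'] (min_width=10, slack=0)
Line 14: ['were', 'frog'] (min_width=9, slack=1)

Answer: |rice with |
|  number  |
|   that   |
| message  |
|cloud year|
|  you do  |
|  gentle  |
|  tired   |
|  spoon   |
|  violin  |
|  plate   |
| address  |
|end bridge|
|were frog |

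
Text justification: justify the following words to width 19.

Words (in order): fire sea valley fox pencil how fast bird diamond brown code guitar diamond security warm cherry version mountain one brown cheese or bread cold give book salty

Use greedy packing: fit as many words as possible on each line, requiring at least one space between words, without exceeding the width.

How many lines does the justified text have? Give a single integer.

Line 1: ['fire', 'sea', 'valley', 'fox'] (min_width=19, slack=0)
Line 2: ['pencil', 'how', 'fast'] (min_width=15, slack=4)
Line 3: ['bird', 'diamond', 'brown'] (min_width=18, slack=1)
Line 4: ['code', 'guitar', 'diamond'] (min_width=19, slack=0)
Line 5: ['security', 'warm'] (min_width=13, slack=6)
Line 6: ['cherry', 'version'] (min_width=14, slack=5)
Line 7: ['mountain', 'one', 'brown'] (min_width=18, slack=1)
Line 8: ['cheese', 'or', 'bread'] (min_width=15, slack=4)
Line 9: ['cold', 'give', 'book'] (min_width=14, slack=5)
Line 10: ['salty'] (min_width=5, slack=14)
Total lines: 10

Answer: 10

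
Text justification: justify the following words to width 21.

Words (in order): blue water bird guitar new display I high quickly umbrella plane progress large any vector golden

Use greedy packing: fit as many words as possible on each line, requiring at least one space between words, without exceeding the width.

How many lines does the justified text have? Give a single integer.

Line 1: ['blue', 'water', 'bird'] (min_width=15, slack=6)
Line 2: ['guitar', 'new', 'display', 'I'] (min_width=20, slack=1)
Line 3: ['high', 'quickly', 'umbrella'] (min_width=21, slack=0)
Line 4: ['plane', 'progress', 'large'] (min_width=20, slack=1)
Line 5: ['any', 'vector', 'golden'] (min_width=17, slack=4)
Total lines: 5

Answer: 5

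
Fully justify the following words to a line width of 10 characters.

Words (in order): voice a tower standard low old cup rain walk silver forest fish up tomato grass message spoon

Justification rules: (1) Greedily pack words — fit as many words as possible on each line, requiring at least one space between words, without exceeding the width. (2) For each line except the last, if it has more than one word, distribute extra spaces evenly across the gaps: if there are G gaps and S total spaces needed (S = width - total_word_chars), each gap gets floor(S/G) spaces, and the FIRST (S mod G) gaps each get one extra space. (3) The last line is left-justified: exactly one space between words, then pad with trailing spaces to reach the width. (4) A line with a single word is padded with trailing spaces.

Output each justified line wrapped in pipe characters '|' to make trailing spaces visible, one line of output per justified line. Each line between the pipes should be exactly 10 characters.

Answer: |voice    a|
|tower     |
|standard  |
|low    old|
|cup   rain|
|walk      |
|silver    |
|forest    |
|fish    up|
|tomato    |
|grass     |
|message   |
|spoon     |

Derivation:
Line 1: ['voice', 'a'] (min_width=7, slack=3)
Line 2: ['tower'] (min_width=5, slack=5)
Line 3: ['standard'] (min_width=8, slack=2)
Line 4: ['low', 'old'] (min_width=7, slack=3)
Line 5: ['cup', 'rain'] (min_width=8, slack=2)
Line 6: ['walk'] (min_width=4, slack=6)
Line 7: ['silver'] (min_width=6, slack=4)
Line 8: ['forest'] (min_width=6, slack=4)
Line 9: ['fish', 'up'] (min_width=7, slack=3)
Line 10: ['tomato'] (min_width=6, slack=4)
Line 11: ['grass'] (min_width=5, slack=5)
Line 12: ['message'] (min_width=7, slack=3)
Line 13: ['spoon'] (min_width=5, slack=5)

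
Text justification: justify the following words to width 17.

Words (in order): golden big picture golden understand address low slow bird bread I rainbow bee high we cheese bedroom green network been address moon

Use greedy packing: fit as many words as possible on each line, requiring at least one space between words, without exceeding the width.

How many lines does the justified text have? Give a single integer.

Answer: 9

Derivation:
Line 1: ['golden', 'big'] (min_width=10, slack=7)
Line 2: ['picture', 'golden'] (min_width=14, slack=3)
Line 3: ['understand'] (min_width=10, slack=7)
Line 4: ['address', 'low', 'slow'] (min_width=16, slack=1)
Line 5: ['bird', 'bread', 'I'] (min_width=12, slack=5)
Line 6: ['rainbow', 'bee', 'high'] (min_width=16, slack=1)
Line 7: ['we', 'cheese', 'bedroom'] (min_width=17, slack=0)
Line 8: ['green', 'network'] (min_width=13, slack=4)
Line 9: ['been', 'address', 'moon'] (min_width=17, slack=0)
Total lines: 9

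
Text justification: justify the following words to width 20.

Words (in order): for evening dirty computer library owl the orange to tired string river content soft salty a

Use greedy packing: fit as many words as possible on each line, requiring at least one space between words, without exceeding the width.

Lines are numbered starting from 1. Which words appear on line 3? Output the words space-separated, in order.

Line 1: ['for', 'evening', 'dirty'] (min_width=17, slack=3)
Line 2: ['computer', 'library', 'owl'] (min_width=20, slack=0)
Line 3: ['the', 'orange', 'to', 'tired'] (min_width=19, slack=1)
Line 4: ['string', 'river', 'content'] (min_width=20, slack=0)
Line 5: ['soft', 'salty', 'a'] (min_width=12, slack=8)

Answer: the orange to tired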